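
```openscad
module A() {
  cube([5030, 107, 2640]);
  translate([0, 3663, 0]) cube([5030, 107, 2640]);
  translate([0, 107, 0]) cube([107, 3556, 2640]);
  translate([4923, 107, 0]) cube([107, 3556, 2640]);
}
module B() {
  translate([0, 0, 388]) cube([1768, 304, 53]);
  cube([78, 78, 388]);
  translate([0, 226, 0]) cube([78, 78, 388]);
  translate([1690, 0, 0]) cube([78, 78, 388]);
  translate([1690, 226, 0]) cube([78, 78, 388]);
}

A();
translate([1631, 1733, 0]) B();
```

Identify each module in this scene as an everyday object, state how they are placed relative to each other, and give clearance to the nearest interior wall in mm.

Clearances: x = 1524, y = 1626; minimum 1524 mm.

A is a house frame. B is a bench. The bench sits inside the house frame, centred. The clearance to the nearest interior wall is 1524 mm.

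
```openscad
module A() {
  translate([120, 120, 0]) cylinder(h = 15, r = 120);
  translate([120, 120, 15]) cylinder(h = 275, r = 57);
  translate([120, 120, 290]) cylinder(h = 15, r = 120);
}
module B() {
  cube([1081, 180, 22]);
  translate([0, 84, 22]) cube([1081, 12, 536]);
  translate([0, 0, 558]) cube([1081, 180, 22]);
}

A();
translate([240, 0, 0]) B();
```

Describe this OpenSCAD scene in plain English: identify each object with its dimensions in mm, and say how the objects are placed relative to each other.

A is a spool: two coaxial disc flanges of radius 120 mm and thickness 15 mm, joined by a core cylinder of radius 57 mm and height 275 mm. The lower flange rests on z = 0 and the three cylinders share a vertical axis.

B is an I-beam lying along x, 1081 mm long. Overall section height 580 mm. Two flanges 180 mm wide (y) and 22 mm thick, one on the floor and one at the top; a web 12 mm thick runs between them, centred on the flange width.

The I-beam is against the spool's +x side, with their −y faces flush.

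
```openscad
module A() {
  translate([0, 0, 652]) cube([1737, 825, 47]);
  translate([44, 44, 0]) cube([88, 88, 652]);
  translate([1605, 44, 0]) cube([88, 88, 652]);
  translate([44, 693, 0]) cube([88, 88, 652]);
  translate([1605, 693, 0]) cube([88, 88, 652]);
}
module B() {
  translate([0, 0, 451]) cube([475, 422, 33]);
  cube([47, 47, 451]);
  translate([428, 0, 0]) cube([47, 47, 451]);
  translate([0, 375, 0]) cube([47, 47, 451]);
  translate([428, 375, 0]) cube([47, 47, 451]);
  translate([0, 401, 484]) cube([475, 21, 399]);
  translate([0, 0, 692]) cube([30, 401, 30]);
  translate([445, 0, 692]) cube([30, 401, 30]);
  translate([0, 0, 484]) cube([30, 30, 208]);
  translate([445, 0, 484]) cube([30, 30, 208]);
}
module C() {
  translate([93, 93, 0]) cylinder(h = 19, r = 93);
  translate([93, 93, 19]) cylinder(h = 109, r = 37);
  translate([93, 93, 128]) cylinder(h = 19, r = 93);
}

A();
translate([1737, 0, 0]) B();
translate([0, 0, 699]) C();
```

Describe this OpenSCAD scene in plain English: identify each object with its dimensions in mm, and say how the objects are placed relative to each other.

A is a table with a 1737×825 mm rectangular top, 47 mm thick, top surface at z = 699 mm, supported by four 88×88 mm square legs, each inset 44 mm from the nearest pair of top edges, running from the floor.

B is a chair: 475×422 mm seat, 33 mm thick, top at z = 484 mm, on four 47 mm square corner legs flush with the seat edges. A 21 mm thick backrest slab spans the full seat width, extending 399 mm above the seat top, its back face flush with the seat's +y edge. Two armrests of 30×30 mm section run along each side from the seat's front edge to the front of the backrest, top faces 238 mm above the seat top and outer faces flush with the seat's x-edges; a 30×30 mm post under the front of each armrest stands on the seat at the front corner.

C is a spool: two coaxial disc flanges of radius 93 mm and thickness 19 mm, joined by a core cylinder of radius 37 mm and height 109 mm. The lower flange rests on z = 0 and the three cylinders share a vertical axis.

The chair is against the table's +x side, with their −y faces flush. The spool is on top of the table.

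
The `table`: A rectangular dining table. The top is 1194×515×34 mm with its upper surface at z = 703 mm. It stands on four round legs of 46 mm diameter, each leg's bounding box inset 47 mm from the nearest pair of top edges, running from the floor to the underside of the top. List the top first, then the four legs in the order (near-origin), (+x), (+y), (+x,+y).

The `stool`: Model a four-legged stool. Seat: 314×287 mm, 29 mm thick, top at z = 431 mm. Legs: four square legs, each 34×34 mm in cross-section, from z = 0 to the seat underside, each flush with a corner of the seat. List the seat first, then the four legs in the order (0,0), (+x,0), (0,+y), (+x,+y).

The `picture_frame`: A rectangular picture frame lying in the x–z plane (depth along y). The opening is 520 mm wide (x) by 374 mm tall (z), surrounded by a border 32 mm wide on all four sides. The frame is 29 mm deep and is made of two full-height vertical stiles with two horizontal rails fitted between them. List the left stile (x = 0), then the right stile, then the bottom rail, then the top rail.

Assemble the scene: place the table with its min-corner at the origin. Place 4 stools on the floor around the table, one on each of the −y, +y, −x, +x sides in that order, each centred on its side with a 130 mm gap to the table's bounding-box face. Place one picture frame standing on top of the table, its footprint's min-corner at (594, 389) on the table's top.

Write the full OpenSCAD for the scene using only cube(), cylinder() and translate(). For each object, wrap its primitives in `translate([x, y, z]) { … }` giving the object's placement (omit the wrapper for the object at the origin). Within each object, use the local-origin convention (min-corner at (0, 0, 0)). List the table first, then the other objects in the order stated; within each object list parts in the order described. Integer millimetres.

translate([0, 0, 669]) cube([1194, 515, 34]);
translate([70, 70, 0]) cylinder(h = 669, r = 23);
translate([1124, 70, 0]) cylinder(h = 669, r = 23);
translate([70, 445, 0]) cylinder(h = 669, r = 23);
translate([1124, 445, 0]) cylinder(h = 669, r = 23);
translate([440, -417, 0]) {
  translate([0, 0, 402]) cube([314, 287, 29]);
  cube([34, 34, 402]);
  translate([280, 0, 0]) cube([34, 34, 402]);
  translate([0, 253, 0]) cube([34, 34, 402]);
  translate([280, 253, 0]) cube([34, 34, 402]);
}
translate([440, 645, 0]) {
  translate([0, 0, 402]) cube([314, 287, 29]);
  cube([34, 34, 402]);
  translate([280, 0, 0]) cube([34, 34, 402]);
  translate([0, 253, 0]) cube([34, 34, 402]);
  translate([280, 253, 0]) cube([34, 34, 402]);
}
translate([-444, 114, 0]) {
  translate([0, 0, 402]) cube([314, 287, 29]);
  cube([34, 34, 402]);
  translate([280, 0, 0]) cube([34, 34, 402]);
  translate([0, 253, 0]) cube([34, 34, 402]);
  translate([280, 253, 0]) cube([34, 34, 402]);
}
translate([1324, 114, 0]) {
  translate([0, 0, 402]) cube([314, 287, 29]);
  cube([34, 34, 402]);
  translate([280, 0, 0]) cube([34, 34, 402]);
  translate([0, 253, 0]) cube([34, 34, 402]);
  translate([280, 253, 0]) cube([34, 34, 402]);
}
translate([594, 389, 703]) {
  cube([32, 29, 438]);
  translate([552, 0, 0]) cube([32, 29, 438]);
  translate([32, 0, 0]) cube([520, 29, 32]);
  translate([32, 0, 406]) cube([520, 29, 32]);
}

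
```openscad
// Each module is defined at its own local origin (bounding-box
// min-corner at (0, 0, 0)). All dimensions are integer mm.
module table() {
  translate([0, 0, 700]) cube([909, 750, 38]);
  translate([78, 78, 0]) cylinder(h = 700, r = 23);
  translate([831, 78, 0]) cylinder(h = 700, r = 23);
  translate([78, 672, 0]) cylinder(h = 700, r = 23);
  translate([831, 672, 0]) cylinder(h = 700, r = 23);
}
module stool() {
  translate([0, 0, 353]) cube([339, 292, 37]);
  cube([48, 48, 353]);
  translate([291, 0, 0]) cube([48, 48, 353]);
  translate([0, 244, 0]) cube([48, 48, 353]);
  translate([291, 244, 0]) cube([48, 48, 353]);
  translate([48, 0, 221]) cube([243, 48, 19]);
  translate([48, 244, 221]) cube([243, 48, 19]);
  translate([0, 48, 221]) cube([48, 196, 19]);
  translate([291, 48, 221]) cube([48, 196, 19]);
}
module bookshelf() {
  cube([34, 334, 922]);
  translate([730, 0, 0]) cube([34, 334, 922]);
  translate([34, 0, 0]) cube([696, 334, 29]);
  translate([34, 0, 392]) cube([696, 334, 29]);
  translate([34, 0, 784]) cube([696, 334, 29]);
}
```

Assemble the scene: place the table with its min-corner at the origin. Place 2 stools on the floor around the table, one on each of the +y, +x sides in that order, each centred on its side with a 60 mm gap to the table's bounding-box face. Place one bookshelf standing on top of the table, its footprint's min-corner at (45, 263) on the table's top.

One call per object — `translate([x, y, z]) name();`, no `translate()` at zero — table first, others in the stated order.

table();
translate([285, 810, 0]) stool();
translate([969, 229, 0]) stool();
translate([45, 263, 738]) bookshelf();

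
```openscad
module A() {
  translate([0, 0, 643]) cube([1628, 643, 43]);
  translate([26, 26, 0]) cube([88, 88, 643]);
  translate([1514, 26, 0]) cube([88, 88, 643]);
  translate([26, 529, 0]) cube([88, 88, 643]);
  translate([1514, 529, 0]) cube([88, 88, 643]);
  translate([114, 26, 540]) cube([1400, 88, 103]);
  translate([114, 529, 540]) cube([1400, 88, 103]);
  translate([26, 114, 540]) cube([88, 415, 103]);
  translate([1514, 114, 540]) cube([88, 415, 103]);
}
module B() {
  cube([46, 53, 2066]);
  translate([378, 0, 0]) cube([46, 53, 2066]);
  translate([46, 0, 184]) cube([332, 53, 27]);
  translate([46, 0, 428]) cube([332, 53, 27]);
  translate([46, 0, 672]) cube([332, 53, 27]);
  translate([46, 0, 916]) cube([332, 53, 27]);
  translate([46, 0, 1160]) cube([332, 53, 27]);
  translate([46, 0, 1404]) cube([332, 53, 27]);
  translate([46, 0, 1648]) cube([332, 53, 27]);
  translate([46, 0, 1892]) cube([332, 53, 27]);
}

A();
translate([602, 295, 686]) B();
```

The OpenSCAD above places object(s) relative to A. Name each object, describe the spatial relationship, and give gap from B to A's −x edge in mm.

The ladder's min-x is at 602; the table's min-x is 0; gap = 602 mm.

A is a table. B is a ladder. The ladder is on top of the table, centred. The gap from the ladder to the table's −x edge is 602 mm.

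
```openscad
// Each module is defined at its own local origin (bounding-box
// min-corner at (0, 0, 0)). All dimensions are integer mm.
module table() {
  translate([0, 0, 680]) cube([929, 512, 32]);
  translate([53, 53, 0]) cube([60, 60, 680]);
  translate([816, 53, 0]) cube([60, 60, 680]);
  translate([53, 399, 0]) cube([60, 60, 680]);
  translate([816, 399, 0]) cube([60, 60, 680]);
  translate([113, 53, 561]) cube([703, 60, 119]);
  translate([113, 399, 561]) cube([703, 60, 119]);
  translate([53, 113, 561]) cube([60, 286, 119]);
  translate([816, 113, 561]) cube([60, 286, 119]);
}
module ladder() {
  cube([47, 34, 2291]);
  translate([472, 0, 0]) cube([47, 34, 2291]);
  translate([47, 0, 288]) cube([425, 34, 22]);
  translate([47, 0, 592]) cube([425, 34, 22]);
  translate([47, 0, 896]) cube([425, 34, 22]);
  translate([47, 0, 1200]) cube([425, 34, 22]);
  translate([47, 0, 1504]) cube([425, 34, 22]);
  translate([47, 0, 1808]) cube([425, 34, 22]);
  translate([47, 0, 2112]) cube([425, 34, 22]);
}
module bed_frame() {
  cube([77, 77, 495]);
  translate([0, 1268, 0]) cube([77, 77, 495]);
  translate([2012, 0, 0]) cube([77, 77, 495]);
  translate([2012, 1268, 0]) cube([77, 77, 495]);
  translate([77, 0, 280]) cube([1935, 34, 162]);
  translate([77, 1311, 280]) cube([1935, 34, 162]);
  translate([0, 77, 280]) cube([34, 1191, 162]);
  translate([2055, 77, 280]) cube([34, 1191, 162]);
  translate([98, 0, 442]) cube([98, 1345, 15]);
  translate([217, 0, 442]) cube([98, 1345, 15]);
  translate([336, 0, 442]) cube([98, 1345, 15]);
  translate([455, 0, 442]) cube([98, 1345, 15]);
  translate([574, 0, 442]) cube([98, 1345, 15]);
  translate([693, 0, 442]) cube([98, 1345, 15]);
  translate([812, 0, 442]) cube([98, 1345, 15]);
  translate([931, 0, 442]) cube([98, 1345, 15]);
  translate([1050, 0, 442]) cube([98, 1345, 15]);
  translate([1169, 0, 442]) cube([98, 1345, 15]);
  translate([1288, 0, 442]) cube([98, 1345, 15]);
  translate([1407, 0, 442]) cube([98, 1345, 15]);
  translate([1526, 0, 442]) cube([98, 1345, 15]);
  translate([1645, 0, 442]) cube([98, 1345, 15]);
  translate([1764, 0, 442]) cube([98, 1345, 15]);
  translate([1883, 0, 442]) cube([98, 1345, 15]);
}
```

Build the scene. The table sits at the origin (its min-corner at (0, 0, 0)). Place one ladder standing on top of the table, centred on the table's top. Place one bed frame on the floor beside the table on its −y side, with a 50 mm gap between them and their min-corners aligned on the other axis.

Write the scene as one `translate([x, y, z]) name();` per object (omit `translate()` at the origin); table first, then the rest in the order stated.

table();
translate([205, 239, 712]) ladder();
translate([0, -1395, 0]) bed_frame();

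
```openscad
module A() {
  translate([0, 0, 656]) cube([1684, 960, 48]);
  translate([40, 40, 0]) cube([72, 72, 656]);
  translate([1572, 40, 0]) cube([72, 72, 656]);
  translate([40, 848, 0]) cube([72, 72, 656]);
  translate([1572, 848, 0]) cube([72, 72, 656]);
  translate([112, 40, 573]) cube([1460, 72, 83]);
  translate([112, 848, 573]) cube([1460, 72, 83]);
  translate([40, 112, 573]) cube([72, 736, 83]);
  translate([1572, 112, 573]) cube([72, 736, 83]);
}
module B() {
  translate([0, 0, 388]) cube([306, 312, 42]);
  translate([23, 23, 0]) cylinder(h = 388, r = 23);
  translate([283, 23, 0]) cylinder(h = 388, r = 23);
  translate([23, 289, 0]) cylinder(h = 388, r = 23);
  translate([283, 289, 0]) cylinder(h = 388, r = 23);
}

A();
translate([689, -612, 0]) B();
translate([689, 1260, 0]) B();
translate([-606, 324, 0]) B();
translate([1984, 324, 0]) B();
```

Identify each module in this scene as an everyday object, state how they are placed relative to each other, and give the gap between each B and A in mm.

A is a table. B is a stool. Four stools sit around the table at the −y, +y, −x, +x sides. The gap between each stool and the table is 300 mm.

Each stool's nearest face is 300 mm from the table's bounding box.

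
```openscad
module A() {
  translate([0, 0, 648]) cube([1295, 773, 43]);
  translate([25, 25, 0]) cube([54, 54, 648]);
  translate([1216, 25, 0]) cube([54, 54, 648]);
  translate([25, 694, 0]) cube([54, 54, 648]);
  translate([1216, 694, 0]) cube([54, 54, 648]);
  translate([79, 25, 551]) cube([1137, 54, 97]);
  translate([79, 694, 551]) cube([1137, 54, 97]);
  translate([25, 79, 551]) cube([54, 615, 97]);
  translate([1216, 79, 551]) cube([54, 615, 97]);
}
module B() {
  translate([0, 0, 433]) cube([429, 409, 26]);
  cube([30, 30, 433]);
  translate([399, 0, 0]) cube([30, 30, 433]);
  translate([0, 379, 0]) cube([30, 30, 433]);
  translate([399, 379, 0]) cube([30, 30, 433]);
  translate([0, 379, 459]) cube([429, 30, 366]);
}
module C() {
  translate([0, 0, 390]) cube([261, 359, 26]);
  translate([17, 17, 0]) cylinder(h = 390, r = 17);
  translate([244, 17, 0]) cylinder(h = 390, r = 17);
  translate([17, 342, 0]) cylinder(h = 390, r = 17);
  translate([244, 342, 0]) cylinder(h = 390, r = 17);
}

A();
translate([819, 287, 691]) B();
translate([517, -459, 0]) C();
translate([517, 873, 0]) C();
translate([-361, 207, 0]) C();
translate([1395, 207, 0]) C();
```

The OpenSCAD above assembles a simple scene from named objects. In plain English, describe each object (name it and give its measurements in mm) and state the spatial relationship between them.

A is a rectangular dining table. The top is 1295×773×43 mm with its upper surface at z = 691 mm. It stands on four 54×54 mm square legs, each inset 25 mm from the nearest pair of top edges, running from the floor to the underside of the top. Four apron rails, 54 mm thick and 97 mm tall, run between adjacent legs with their top edges flush with the underside of the top and their outer faces flush with the legs' outer faces.

B is a chair: 429×409 mm seat, 26 mm thick, top at z = 459 mm, on four 30 mm square corner legs flush with the seat edges. A 30 mm thick backrest slab spans the full seat width, extending 366 mm above the seat top, its back face flush with the seat's +y edge.

C is a simple wooden stool: a rectangular seat 261 mm (x) by 359 mm (y), 26 mm thick, top face at z = 416 mm, on four round legs, each 34 mm in diameter. The legs rest on z = 0, each leg's axis is inset half a diameter from the nearest pair of seat edges (so the leg's bounding box is flush with the corner).

The chair is on top of the table. Four stools sit around the table at the −y, +y, −x, +x sides.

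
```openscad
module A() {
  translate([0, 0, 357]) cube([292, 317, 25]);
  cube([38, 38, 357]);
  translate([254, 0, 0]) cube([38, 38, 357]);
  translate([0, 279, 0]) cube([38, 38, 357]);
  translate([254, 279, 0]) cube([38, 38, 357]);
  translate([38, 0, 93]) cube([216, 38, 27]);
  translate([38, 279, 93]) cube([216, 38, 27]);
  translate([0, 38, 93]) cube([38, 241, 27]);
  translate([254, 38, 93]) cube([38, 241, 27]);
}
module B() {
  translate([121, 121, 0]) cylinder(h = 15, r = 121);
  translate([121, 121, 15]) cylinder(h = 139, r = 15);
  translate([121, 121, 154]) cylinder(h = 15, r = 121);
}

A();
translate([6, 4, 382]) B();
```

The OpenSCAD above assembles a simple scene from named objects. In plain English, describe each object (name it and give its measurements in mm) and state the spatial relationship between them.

A is a four-legged stool. The seat is 292×317 mm, 25 mm thick, top at z = 382 mm. It stands on four square legs, each 38×38 mm in cross-section, from z = 0 to the seat underside, each flush with a corner of the seat. Four stretchers, 38 mm wide and 27 mm tall, connect adjacent legs with their undersides at z = 93 mm, each running between the inner faces of the legs it joins and aligned with the legs' outer faces on the other axis.

B is a spool: two coaxial disc flanges of radius 121 mm and thickness 15 mm, joined by a core cylinder of radius 15 mm and height 139 mm. The lower flange rests on z = 0 and the three cylinders share a vertical axis.

The spool is on top of the stool.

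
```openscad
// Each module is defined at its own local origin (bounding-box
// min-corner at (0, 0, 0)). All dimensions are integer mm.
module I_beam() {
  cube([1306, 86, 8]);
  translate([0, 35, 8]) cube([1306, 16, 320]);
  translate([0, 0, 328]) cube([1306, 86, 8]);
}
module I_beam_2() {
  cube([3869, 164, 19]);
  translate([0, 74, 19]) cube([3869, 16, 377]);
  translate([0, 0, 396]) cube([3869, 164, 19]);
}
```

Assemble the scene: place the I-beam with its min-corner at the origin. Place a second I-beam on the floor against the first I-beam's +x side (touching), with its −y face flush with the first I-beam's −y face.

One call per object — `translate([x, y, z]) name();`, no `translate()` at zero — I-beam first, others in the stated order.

I_beam();
translate([1306, 0, 0]) I_beam_2();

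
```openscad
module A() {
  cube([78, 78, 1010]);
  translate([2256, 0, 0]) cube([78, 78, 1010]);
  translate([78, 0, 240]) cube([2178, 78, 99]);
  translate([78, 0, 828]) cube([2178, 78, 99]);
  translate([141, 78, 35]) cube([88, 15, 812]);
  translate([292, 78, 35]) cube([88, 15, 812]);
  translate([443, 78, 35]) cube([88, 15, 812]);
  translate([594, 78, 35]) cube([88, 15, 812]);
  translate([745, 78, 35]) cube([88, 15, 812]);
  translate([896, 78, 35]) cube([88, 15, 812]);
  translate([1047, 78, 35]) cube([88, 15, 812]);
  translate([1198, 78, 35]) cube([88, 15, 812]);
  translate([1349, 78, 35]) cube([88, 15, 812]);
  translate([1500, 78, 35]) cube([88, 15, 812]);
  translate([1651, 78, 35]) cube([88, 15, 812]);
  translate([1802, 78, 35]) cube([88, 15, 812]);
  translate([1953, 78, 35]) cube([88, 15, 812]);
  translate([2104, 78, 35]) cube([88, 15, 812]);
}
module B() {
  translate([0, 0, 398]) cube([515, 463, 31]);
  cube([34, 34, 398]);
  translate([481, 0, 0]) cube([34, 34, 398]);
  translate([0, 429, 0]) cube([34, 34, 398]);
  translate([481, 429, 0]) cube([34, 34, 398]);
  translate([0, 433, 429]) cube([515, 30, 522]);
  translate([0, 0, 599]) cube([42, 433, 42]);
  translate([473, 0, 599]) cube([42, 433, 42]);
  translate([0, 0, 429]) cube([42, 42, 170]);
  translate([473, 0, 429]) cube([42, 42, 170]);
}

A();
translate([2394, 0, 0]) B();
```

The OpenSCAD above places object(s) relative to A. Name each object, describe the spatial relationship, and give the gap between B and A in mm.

The chair's nearest face is 60 mm from the fence section's +x face.

A is a fence section. B is a chair. The chair is on the floor beside the fence section on its +x side. The gap between the chair and the fence section is 60 mm.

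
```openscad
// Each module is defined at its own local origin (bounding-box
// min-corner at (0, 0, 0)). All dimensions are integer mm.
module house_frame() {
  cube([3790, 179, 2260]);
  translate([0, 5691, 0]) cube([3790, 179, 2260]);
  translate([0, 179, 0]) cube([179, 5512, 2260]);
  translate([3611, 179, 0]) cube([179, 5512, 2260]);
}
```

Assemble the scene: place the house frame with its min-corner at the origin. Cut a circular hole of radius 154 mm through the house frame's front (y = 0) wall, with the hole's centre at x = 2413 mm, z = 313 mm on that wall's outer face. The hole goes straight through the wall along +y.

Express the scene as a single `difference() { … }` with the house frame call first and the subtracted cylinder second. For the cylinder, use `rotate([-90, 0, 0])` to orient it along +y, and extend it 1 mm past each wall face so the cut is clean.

difference() {
  house_frame();
  translate([2413, -1, 313]) rotate([-90, 0, 0]) cylinder(h = 181, r = 154);
}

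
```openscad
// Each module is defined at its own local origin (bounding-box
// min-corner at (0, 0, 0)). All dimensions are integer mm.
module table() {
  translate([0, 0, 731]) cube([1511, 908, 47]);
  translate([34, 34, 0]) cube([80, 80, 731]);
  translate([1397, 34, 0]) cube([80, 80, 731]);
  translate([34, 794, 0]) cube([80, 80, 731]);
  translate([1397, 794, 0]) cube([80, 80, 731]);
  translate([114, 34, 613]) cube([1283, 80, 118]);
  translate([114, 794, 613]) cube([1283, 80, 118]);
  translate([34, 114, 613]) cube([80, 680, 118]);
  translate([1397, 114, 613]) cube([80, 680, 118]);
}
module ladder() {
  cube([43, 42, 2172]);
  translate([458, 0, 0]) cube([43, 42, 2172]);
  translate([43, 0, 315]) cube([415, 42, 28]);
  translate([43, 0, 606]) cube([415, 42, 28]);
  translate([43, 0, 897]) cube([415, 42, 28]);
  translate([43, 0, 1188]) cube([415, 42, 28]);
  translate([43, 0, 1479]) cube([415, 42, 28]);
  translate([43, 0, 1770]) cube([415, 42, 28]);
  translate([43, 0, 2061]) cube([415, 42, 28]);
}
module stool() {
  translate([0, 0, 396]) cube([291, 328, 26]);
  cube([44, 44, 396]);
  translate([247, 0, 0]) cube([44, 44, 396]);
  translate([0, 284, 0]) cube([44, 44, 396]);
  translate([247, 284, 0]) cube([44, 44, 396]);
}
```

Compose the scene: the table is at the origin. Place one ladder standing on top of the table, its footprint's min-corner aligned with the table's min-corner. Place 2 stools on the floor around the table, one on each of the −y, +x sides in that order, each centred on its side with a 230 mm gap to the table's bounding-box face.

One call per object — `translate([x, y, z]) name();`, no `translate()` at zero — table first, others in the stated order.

table();
translate([0, 0, 778]) ladder();
translate([610, -558, 0]) stool();
translate([1741, 290, 0]) stool();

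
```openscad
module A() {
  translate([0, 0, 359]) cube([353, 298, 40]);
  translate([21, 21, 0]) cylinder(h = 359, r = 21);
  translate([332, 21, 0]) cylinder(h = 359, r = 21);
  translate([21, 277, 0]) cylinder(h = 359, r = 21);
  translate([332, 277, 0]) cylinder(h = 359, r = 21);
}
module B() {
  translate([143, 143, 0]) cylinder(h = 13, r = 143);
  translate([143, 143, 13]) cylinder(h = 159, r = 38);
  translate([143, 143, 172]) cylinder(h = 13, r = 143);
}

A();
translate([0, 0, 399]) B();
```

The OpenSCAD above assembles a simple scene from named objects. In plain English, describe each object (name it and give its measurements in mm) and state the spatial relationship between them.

A is a four-legged stool. The seat is a 353×298×40 mm slab whose top surface is at z = 399 mm; four round legs, each 42 mm in diameter, run from the floor (z = 0) to the underside of the seat, each leg's axis is inset half a diameter from the nearest pair of seat edges (so the leg's bounding box is flush with the corner).

B is a spool: two coaxial disc flanges of radius 143 mm and thickness 13 mm, joined by a core cylinder of radius 38 mm and height 159 mm. The lower flange rests on z = 0 and the three cylinders share a vertical axis.

The spool is on top of the stool.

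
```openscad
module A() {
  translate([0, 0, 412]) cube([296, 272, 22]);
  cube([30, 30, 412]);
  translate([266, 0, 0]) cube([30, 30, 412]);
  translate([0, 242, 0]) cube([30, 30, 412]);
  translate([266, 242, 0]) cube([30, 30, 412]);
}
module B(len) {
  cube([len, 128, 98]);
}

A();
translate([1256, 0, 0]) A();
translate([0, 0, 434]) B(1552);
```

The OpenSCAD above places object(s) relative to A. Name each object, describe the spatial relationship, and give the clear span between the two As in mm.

A is a stool. B is a beam. A beam spans the tops of two stools. The clear span between the two stools is 960 mm.

Second stool starts at x = 1256; first ends at x = 296; clear span = 1256 − 296 = 960 mm.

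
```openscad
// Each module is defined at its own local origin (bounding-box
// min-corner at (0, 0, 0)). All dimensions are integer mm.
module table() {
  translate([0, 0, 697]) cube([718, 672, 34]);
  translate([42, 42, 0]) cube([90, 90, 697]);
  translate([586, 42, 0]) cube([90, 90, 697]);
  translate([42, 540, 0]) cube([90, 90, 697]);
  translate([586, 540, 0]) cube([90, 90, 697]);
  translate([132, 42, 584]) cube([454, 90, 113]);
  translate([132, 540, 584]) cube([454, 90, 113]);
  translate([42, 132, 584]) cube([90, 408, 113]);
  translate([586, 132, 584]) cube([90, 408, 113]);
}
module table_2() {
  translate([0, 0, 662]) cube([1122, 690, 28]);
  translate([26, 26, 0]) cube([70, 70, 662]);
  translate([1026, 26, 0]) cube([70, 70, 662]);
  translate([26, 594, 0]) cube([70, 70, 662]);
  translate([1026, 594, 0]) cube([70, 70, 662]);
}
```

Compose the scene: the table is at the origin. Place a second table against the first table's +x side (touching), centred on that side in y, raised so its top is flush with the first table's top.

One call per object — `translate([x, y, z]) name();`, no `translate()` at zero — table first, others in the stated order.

table();
translate([718, -9, 41]) table_2();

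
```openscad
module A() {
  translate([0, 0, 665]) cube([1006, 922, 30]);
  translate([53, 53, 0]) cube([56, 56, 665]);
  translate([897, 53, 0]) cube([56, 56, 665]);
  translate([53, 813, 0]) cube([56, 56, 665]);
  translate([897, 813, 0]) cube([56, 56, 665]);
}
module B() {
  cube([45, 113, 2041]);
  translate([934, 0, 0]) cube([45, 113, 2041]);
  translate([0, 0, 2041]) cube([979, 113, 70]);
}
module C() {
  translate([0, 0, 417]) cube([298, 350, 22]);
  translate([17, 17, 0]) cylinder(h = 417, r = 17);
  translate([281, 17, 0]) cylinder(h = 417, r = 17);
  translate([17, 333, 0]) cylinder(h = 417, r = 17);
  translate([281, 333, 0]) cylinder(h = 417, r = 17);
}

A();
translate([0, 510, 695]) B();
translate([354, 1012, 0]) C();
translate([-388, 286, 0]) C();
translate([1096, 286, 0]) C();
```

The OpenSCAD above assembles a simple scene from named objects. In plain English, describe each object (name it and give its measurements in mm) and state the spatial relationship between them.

A is a table: top 1006 mm (x) × 922 mm (y), 30 mm thick, upper face at z = 695 mm, on four 56×56 mm square legs, each inset 53 mm from the nearest pair of top edges, running from z = 0 to the bottom of the top.

B is a rectangular door frame: two vertical jambs of 45×113 mm section, 2041 mm tall, with a clear opening 889 mm wide between their inner faces. A header 70 mm tall and 113 mm deep lies on top of the jambs and spans the full outside width.

C is a four-legged stool. The seat is a 298×350×22 mm slab whose top surface is at z = 439 mm; four round legs, each 34 mm in diameter, run from the floor (z = 0) to the underside of the seat, each leg's axis is inset half a diameter from the nearest pair of seat edges (so the leg's bounding box is flush with the corner).

The door frame is on top of the table. Three stools sit around the table at the +y, −x, +x sides.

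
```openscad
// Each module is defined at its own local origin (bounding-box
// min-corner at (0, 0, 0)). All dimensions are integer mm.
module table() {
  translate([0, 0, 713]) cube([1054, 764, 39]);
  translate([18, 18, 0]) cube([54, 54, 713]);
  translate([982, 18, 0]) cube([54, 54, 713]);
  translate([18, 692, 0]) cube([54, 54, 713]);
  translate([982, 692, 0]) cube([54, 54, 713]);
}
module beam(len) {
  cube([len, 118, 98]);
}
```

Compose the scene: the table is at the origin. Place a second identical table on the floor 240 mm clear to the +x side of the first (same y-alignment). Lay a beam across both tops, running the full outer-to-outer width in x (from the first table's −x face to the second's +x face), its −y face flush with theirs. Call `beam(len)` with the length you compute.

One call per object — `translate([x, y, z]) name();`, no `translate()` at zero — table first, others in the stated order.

table();
translate([1294, 0, 0]) table();
translate([0, 0, 752]) beam(2348);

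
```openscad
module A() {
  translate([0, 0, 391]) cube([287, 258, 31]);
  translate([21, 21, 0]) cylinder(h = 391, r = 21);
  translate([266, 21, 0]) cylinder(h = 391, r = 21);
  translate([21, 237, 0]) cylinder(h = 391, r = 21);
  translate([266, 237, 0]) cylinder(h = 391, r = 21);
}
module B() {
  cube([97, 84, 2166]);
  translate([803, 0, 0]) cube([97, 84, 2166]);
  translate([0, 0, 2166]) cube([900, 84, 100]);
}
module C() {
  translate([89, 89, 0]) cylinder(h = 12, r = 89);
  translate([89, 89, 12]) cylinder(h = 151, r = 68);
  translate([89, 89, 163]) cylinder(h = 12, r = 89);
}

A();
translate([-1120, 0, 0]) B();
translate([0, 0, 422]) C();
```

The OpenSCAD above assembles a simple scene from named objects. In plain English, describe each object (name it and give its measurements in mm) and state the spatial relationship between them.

A is a four-legged stool. The seat is 287×258 mm, 31 mm thick, top at z = 422 mm. It stands on four round legs, each 42 mm in diameter, from z = 0 to the seat underside, each leg's axis is inset half a diameter from the nearest pair of seat edges (so the leg's bounding box is flush with the corner).

B is a rectangular door frame: two vertical jambs of 97×84 mm section, 2166 mm tall, with a clear opening 706 mm wide between their inner faces. A header 100 mm tall and 84 mm deep lies on top of the jambs and spans the full outside width.

C is a spool: two coaxial disc flanges of radius 89 mm and thickness 12 mm, joined by a core cylinder of radius 68 mm and height 151 mm. The lower flange rests on z = 0 and the three cylinders share a vertical axis.

The door frame is on the floor beside the stool on its −x side. The spool is on top of the stool.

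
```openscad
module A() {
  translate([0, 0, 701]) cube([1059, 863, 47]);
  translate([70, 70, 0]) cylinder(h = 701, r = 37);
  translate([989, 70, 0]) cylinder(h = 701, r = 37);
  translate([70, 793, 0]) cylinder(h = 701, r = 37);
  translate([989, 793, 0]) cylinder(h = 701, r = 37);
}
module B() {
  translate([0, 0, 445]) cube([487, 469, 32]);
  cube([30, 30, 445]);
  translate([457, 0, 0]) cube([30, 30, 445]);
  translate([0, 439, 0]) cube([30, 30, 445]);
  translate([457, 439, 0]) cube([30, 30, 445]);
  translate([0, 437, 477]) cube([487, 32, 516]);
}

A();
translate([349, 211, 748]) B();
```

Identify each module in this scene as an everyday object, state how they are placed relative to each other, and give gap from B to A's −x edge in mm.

The chair's min-x is at 349; the table's min-x is 0; gap = 349 mm.

A is a table. B is a chair. The chair is on top of the table. The gap from the chair to the table's −x edge is 349 mm.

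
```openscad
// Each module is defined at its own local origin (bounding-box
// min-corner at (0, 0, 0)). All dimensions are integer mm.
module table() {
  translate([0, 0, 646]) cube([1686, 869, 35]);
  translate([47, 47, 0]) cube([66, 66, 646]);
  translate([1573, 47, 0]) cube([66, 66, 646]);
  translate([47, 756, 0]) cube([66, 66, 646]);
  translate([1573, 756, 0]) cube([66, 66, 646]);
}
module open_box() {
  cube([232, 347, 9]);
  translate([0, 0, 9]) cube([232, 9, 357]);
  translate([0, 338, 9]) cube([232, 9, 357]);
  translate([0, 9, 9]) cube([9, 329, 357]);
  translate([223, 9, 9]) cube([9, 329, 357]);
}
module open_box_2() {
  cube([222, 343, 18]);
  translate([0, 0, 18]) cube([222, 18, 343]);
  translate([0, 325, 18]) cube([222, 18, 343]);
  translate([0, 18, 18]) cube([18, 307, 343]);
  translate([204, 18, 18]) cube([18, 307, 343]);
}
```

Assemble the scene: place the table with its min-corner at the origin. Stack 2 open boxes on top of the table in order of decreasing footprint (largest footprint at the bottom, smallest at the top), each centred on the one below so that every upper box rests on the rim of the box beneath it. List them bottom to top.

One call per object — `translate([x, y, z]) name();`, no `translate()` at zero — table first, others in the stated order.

table();
translate([727, 261, 681]) open_box();
translate([732, 263, 1047]) open_box_2();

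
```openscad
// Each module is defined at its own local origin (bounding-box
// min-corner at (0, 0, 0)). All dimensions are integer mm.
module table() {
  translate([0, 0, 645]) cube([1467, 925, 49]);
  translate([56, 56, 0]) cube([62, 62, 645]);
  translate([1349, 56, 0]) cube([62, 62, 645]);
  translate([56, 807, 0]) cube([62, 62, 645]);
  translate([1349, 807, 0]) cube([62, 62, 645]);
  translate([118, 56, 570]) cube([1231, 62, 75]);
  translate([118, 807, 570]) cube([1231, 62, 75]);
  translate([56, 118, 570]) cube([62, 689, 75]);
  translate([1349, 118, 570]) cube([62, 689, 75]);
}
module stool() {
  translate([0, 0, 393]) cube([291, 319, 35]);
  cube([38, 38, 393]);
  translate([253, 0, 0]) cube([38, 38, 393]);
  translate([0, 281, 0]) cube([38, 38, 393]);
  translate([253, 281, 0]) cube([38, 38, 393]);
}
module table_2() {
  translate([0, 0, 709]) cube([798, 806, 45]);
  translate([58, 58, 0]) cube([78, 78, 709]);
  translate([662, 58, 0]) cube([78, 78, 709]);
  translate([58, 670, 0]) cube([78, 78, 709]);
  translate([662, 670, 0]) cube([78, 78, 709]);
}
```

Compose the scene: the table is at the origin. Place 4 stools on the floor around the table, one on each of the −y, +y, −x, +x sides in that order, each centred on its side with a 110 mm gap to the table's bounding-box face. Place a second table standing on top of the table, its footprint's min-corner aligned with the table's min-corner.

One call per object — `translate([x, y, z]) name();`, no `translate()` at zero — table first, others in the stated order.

table();
translate([588, -429, 0]) stool();
translate([588, 1035, 0]) stool();
translate([-401, 303, 0]) stool();
translate([1577, 303, 0]) stool();
translate([0, 0, 694]) table_2();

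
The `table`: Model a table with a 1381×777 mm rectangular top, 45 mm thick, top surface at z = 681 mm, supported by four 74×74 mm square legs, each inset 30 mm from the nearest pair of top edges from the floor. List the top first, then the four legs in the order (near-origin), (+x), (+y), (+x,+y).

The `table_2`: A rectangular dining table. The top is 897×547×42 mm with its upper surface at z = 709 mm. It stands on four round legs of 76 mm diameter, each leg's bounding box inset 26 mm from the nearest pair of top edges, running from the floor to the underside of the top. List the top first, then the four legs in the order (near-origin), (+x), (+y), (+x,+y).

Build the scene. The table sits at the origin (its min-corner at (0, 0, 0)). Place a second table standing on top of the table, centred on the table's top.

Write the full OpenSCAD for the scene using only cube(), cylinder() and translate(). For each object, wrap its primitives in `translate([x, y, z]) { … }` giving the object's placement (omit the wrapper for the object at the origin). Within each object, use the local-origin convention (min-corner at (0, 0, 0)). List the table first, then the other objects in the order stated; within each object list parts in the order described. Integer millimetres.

translate([0, 0, 636]) cube([1381, 777, 45]);
translate([30, 30, 0]) cube([74, 74, 636]);
translate([1277, 30, 0]) cube([74, 74, 636]);
translate([30, 673, 0]) cube([74, 74, 636]);
translate([1277, 673, 0]) cube([74, 74, 636]);
translate([242, 115, 681]) {
  translate([0, 0, 667]) cube([897, 547, 42]);
  translate([64, 64, 0]) cylinder(h = 667, r = 38);
  translate([833, 64, 0]) cylinder(h = 667, r = 38);
  translate([64, 483, 0]) cylinder(h = 667, r = 38);
  translate([833, 483, 0]) cylinder(h = 667, r = 38);
}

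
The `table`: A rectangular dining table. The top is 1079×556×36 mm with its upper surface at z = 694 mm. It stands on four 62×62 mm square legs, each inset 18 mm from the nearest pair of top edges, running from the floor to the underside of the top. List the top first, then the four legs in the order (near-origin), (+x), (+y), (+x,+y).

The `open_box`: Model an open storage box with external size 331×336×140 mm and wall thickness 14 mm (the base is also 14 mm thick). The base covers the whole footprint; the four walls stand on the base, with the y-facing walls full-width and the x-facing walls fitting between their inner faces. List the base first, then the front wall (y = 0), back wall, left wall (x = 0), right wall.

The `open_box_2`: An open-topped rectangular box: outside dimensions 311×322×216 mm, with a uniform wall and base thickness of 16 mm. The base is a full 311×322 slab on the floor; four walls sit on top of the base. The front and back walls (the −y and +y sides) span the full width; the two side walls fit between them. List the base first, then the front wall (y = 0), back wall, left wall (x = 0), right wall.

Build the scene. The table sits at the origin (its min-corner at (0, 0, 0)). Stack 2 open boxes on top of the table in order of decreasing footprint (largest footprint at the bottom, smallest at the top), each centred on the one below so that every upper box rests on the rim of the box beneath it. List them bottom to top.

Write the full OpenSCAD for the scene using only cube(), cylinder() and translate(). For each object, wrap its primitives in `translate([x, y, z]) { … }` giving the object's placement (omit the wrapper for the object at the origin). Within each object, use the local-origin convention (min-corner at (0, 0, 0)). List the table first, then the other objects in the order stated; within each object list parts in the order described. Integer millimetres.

translate([0, 0, 658]) cube([1079, 556, 36]);
translate([18, 18, 0]) cube([62, 62, 658]);
translate([999, 18, 0]) cube([62, 62, 658]);
translate([18, 476, 0]) cube([62, 62, 658]);
translate([999, 476, 0]) cube([62, 62, 658]);
translate([374, 110, 694]) {
  cube([331, 336, 14]);
  translate([0, 0, 14]) cube([331, 14, 126]);
  translate([0, 322, 14]) cube([331, 14, 126]);
  translate([0, 14, 14]) cube([14, 308, 126]);
  translate([317, 14, 14]) cube([14, 308, 126]);
}
translate([384, 117, 834]) {
  cube([311, 322, 16]);
  translate([0, 0, 16]) cube([311, 16, 200]);
  translate([0, 306, 16]) cube([311, 16, 200]);
  translate([0, 16, 16]) cube([16, 290, 200]);
  translate([295, 16, 16]) cube([16, 290, 200]);
}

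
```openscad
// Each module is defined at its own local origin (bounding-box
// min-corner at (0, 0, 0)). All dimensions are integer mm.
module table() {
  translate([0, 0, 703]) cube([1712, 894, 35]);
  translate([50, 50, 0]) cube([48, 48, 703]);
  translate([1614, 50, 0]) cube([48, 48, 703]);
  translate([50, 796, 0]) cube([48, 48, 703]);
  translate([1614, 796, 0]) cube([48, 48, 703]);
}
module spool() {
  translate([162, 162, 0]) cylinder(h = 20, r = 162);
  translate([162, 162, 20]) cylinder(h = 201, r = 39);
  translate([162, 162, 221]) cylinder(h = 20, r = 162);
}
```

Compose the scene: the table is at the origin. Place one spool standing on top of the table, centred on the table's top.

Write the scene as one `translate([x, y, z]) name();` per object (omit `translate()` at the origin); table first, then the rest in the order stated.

table();
translate([694, 285, 738]) spool();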